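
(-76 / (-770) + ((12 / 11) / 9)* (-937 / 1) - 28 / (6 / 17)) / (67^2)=-74232 / 1728265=-0.04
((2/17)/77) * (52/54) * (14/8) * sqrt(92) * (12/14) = 0.02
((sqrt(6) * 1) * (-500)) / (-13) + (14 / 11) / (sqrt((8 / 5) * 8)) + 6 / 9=7 * sqrt(5) / 44 + 2 / 3 + 500 * sqrt(6) / 13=95.23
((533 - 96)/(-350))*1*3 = -1311/350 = -3.75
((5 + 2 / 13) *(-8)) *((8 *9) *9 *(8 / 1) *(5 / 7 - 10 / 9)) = 84817.58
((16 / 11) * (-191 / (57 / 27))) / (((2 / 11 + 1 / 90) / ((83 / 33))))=-1715.60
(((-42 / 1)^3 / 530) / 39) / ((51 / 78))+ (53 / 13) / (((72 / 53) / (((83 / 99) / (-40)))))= -18517506599 / 3339610560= -5.54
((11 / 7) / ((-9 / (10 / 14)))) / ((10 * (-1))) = 11 / 882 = 0.01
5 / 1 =5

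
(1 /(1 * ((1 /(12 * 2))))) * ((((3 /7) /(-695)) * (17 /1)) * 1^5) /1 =-1224 /4865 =-0.25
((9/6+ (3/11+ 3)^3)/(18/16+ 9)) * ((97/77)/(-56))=-3146195/38740086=-0.08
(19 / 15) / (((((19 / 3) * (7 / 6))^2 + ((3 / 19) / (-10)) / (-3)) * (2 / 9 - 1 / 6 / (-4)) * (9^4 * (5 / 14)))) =8512 / 226883295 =0.00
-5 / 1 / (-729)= 5 / 729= 0.01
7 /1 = 7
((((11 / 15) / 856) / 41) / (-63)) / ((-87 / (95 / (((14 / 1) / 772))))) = 40337 / 2019792348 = 0.00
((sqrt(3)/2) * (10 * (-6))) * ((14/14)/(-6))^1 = 8.66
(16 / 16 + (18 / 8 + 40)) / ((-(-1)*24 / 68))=2941 / 24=122.54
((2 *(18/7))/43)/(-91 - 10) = -36/30401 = -0.00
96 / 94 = 48 / 47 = 1.02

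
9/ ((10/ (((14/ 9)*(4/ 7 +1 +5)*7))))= 322/ 5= 64.40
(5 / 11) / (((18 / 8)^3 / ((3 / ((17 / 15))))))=1600 / 15147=0.11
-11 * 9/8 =-99/8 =-12.38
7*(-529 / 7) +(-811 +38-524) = -1826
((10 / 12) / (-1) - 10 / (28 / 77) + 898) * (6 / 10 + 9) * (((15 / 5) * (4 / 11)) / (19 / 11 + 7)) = 5218 / 5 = 1043.60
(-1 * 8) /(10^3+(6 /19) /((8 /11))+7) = -608 /76565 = -0.01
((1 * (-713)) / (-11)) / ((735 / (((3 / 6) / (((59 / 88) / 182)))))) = 74152 / 6195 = 11.97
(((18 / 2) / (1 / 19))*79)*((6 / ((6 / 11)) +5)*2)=432288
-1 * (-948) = 948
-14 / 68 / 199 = -7 / 6766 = -0.00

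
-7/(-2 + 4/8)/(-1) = -14/3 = -4.67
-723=-723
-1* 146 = -146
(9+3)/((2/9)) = 54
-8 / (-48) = 1 / 6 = 0.17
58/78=29/39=0.74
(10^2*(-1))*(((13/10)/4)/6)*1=-65/12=-5.42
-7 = -7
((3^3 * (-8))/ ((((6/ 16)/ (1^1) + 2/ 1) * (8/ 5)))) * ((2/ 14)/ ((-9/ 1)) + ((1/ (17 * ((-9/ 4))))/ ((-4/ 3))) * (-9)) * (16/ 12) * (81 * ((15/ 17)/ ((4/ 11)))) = 110127600/ 38437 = 2865.15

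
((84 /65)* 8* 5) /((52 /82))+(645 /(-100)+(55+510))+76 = 2420299 /3380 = 716.06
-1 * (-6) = 6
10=10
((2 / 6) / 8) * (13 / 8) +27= 5197 / 192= 27.07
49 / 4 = 12.25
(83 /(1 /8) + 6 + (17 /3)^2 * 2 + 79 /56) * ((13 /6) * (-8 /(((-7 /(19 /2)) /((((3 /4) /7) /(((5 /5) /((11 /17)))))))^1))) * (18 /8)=1007352203 /373184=2699.34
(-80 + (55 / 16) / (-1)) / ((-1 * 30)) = 89 / 32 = 2.78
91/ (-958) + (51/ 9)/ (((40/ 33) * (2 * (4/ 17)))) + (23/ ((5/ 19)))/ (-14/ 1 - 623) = 189462925/ 19527872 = 9.70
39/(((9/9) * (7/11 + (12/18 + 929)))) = 0.04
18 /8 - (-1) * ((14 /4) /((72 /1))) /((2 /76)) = 295 /72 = 4.10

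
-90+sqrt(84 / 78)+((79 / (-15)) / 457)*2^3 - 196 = -1961162 / 6855+sqrt(182) / 13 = -285.05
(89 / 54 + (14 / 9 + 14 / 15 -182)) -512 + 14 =-182483 / 270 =-675.86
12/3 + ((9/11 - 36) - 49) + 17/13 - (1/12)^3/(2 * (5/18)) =-10827983/137280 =-78.88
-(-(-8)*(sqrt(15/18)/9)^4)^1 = -50/59049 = -0.00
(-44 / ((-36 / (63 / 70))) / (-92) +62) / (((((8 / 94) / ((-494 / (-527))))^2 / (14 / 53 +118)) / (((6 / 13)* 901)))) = 2779279842530373 / 7515020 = 369829999.46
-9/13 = -0.69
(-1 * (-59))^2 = 3481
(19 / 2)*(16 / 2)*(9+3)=912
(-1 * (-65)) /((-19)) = -65 /19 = -3.42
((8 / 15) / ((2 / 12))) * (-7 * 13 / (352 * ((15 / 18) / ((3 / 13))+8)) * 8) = -6552 / 11495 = -0.57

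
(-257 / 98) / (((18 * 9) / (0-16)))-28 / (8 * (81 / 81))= -25727 / 7938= -3.24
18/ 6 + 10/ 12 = 23/ 6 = 3.83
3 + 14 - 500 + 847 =364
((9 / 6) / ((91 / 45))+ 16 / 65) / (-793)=-899 / 721630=-0.00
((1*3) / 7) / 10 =3 / 70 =0.04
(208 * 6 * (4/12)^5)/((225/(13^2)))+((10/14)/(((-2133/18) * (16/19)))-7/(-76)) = 6039605599/1531920600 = 3.94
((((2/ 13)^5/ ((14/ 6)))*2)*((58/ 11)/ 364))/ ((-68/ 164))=-114144/ 44228050867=-0.00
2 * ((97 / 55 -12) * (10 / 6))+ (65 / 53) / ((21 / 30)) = -396296 / 12243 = -32.37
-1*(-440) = 440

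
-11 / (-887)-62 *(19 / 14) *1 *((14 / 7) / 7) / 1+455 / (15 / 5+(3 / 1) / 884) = 127.47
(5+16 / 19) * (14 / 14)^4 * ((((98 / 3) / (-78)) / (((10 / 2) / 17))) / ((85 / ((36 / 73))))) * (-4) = 87024 / 450775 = 0.19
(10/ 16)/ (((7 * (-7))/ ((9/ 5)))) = -9/ 392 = -0.02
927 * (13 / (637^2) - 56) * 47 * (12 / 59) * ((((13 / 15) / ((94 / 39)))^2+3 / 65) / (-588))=816374882985057 / 5513467441300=148.07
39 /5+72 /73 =3207 /365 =8.79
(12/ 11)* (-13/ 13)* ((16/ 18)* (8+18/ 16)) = -292/ 33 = -8.85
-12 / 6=-2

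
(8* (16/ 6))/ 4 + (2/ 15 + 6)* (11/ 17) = 2372/ 255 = 9.30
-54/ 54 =-1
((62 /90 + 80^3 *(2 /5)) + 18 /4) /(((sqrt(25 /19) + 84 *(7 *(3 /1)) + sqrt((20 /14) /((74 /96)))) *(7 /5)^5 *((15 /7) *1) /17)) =27535801639625 /(18522 *(1295 *sqrt(19) + 76 *sqrt(7770) + 8680644)) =171.02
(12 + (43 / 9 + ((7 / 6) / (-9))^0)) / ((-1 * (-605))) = 32 / 1089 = 0.03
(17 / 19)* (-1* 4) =-68 / 19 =-3.58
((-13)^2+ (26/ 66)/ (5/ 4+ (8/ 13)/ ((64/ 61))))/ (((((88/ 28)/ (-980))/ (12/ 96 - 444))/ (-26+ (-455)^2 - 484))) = 1341378321064534025/ 277332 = 4836723930395.82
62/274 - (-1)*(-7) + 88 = 81.23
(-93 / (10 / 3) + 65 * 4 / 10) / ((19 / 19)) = -19 / 10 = -1.90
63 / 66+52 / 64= 311 / 176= 1.77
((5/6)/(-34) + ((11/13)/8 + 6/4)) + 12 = 72035/5304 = 13.58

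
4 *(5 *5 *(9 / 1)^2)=8100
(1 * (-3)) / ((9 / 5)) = -1.67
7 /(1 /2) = 14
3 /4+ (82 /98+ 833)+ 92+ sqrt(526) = sqrt(526)+ 181611 /196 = 949.52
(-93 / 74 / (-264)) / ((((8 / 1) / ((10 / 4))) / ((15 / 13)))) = 2325 / 1354496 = 0.00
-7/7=-1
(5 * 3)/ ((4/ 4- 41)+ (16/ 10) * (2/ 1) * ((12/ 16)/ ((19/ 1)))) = -1425/ 3788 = -0.38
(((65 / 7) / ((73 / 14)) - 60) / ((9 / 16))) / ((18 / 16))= -544000 / 5913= -92.00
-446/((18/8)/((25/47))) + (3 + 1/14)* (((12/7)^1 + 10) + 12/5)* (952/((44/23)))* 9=194051.96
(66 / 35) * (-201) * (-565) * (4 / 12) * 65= 32479590 / 7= 4639941.43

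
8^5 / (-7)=-4681.14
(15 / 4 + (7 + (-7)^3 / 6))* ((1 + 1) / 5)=-557 / 30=-18.57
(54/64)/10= 27/320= 0.08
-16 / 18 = -8 / 9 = -0.89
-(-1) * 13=13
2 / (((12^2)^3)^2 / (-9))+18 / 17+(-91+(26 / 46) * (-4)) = -17857463181115783 / 193677515292672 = -92.20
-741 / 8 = -92.62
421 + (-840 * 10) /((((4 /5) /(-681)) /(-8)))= -57203579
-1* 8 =-8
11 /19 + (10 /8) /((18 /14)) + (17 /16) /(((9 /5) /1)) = 651 /304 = 2.14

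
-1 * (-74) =74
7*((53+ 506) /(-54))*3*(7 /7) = -3913 /18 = -217.39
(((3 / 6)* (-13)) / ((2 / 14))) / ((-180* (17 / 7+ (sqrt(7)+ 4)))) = 637 / 13456 - 4459* sqrt(7) / 605520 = 0.03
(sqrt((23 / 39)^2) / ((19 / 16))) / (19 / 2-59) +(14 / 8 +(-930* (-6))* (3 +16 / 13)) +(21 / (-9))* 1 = 6927172685 / 293436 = 23607.10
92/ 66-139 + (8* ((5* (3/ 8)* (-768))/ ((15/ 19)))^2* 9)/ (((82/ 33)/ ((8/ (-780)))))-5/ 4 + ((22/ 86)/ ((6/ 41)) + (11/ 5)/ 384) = -988866.93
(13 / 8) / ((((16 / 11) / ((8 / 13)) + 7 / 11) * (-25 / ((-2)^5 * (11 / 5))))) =572 / 375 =1.53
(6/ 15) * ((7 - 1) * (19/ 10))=114/ 25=4.56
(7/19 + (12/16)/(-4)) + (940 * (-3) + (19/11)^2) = -103614481/36784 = -2816.84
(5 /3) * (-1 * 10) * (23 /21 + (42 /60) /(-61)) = -69415 /3843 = -18.06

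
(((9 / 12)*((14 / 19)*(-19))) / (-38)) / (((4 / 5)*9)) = 35 / 912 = 0.04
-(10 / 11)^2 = -100 / 121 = -0.83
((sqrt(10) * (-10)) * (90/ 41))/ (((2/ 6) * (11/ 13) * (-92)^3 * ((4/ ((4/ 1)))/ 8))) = 8775 * sqrt(10)/ 10974634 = 0.00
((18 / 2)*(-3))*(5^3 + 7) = -3564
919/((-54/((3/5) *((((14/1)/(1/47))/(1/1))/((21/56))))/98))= -237043184/135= -1755875.44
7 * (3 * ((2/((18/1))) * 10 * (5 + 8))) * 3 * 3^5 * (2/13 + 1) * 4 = 1020600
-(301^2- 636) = -89965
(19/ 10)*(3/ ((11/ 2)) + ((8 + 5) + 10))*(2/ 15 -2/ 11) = -19684/ 9075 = -2.17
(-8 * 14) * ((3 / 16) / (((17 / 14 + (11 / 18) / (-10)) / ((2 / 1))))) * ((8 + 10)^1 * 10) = -6555.82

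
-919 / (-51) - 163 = -7394 / 51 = -144.98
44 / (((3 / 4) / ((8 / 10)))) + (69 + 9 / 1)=1874 / 15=124.93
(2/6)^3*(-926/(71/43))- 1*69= -172091/1917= -89.77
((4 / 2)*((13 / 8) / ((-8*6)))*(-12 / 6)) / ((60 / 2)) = 13 / 2880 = 0.00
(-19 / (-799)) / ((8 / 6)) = 57 / 3196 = 0.02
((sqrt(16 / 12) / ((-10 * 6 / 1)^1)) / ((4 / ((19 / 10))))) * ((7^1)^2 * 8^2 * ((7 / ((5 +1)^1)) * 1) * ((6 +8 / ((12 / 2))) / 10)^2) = -17.99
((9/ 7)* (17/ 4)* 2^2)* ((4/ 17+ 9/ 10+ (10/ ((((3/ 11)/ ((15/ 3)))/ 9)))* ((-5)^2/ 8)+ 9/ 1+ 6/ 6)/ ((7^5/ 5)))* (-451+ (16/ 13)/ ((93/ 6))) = -221031431883/ 14588476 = -15151.10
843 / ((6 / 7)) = 1967 / 2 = 983.50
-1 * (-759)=759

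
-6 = -6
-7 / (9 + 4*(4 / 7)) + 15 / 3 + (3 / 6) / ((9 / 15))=5.21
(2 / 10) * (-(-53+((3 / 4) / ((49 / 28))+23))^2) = -174.89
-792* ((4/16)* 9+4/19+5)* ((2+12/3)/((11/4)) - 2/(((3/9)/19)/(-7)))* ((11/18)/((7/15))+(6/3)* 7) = -1375303698/19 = -72384405.16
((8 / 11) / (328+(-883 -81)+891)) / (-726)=-4 / 1018215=-0.00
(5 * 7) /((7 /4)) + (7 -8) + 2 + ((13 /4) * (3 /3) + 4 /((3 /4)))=355 /12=29.58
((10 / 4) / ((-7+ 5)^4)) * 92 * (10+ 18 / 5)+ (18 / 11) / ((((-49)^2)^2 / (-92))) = 24794405789 / 126825622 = 195.50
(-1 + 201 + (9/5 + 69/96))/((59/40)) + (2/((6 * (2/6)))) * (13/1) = 150.30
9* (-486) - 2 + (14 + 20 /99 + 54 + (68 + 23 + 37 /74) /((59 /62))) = -4211.65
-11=-11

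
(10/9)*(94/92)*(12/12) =235/207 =1.14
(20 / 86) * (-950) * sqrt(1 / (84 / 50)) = -23750 * sqrt(42) / 903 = -170.45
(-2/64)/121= -1/3872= -0.00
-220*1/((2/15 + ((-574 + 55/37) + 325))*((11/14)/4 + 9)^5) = 168110874624/12434663539460375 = 0.00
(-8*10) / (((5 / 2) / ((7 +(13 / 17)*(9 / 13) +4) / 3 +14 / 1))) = -29120 / 51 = -570.98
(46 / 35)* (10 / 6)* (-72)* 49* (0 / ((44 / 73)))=0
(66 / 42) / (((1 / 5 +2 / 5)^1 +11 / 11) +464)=55 / 16296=0.00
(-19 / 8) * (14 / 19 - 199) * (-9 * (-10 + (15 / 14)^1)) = 4237875 / 112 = 37838.17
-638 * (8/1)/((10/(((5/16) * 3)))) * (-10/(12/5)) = 7975/4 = 1993.75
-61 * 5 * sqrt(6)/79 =-305 * sqrt(6)/79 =-9.46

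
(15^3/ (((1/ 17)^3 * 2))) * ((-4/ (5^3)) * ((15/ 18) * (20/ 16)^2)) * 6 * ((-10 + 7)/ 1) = 49744125/ 8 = 6218015.62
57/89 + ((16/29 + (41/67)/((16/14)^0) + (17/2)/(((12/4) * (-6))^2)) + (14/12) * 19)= 2689026227/112056696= 24.00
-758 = -758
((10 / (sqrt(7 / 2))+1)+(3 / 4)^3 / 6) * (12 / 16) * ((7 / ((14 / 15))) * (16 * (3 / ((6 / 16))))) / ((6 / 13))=26715 / 16+15600 * sqrt(14) / 7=10008.24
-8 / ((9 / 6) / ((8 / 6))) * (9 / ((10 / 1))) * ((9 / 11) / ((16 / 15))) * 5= -270 / 11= -24.55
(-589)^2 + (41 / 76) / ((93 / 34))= 1226019511 / 3534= 346921.20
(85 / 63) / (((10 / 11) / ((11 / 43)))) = 2057 / 5418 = 0.38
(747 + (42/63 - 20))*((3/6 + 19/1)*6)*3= 255411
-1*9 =-9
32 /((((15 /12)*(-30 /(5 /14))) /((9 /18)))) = -16 /105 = -0.15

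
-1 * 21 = -21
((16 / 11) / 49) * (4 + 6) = 160 / 539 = 0.30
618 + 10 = 628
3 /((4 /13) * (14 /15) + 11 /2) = 1170 /2257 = 0.52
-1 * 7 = -7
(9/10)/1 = 9/10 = 0.90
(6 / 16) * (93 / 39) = 93 / 104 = 0.89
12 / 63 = 4 / 21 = 0.19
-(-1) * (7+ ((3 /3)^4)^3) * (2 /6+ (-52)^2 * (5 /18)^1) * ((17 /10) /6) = 229942 /135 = 1703.27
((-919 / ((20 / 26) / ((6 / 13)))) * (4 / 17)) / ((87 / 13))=-47788 / 2465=-19.39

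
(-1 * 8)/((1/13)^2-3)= 676/253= 2.67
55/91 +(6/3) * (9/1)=1693/91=18.60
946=946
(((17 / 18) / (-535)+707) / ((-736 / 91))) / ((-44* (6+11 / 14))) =4336946341 / 14813251200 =0.29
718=718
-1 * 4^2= -16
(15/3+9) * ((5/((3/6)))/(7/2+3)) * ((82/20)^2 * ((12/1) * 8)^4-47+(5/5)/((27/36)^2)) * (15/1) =461273568690.67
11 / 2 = 5.50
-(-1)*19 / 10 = 19 / 10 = 1.90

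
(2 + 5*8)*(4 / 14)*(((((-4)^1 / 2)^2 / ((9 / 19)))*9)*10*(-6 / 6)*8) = -72960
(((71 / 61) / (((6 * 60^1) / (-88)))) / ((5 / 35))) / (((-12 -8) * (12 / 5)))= 5467 / 131760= 0.04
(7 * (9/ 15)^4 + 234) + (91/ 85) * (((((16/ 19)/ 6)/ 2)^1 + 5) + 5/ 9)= 437739769/ 1816875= 240.93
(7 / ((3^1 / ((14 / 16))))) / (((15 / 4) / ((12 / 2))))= 49 / 15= 3.27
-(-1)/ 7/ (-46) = -1/ 322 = -0.00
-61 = -61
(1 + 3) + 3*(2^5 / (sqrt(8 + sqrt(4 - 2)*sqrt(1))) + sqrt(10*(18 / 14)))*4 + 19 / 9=(55*sqrt(sqrt(2) + 8) / 9 + 36*sqrt(70*sqrt(2) + 560) / 7 + 384) / sqrt(sqrt(2) + 8)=174.29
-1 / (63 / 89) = -89 / 63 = -1.41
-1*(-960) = 960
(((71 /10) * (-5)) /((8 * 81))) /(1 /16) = -71 /81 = -0.88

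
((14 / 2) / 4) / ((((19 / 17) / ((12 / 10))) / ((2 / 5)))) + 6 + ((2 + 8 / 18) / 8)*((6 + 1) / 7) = 120677 / 17100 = 7.06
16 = 16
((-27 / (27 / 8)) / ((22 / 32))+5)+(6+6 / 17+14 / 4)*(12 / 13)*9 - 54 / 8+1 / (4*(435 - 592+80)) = 1165079 / 17017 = 68.47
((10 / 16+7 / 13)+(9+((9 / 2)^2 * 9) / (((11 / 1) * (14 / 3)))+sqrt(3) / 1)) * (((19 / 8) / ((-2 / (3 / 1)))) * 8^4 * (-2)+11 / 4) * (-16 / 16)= -3205288885 / 8008 - 116747 * sqrt(3) / 4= -450813.78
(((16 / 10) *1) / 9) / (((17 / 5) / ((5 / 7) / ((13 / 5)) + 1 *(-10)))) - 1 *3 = -16283 / 4641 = -3.51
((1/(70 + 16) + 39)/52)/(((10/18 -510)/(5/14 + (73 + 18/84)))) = -0.11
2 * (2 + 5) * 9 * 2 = 252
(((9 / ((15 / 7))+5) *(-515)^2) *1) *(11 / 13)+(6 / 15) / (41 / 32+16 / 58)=193924587378 / 93925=2064674.87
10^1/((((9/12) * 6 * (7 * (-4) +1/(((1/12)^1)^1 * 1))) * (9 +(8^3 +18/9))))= -5/18828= -0.00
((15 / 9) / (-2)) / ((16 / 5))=-25 / 96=-0.26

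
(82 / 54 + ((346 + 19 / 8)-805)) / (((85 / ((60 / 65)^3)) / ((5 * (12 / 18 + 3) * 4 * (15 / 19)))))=-173013280 / 709631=-243.81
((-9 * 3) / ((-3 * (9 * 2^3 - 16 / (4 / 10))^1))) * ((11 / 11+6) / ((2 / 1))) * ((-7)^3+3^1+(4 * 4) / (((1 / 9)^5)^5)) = 180910292898346852370097393 / 16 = 11306893306146678273131090.00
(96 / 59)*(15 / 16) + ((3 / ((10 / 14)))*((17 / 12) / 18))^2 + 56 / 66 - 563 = -47145294311 / 84110400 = -560.52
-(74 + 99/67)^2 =-25573249/4489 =-5696.87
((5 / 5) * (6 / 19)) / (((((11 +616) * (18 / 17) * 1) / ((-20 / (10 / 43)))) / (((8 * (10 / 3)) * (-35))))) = 4093600 / 107217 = 38.18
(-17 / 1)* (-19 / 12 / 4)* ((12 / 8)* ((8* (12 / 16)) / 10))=969 / 160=6.06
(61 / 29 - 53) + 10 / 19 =-27754 / 551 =-50.37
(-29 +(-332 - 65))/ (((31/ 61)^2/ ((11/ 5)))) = -17436606/ 4805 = -3628.85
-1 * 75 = -75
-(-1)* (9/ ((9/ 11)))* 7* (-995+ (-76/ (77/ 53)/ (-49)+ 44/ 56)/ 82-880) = -1160183515/ 8036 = -144373.26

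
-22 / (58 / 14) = -154 / 29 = -5.31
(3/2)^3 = 27/8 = 3.38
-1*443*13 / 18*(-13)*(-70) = -2620345 / 9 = -291149.44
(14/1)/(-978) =-7/489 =-0.01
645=645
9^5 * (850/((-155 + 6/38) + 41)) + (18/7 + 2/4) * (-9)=-635800761/1442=-440915.92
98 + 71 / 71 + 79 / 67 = 6712 / 67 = 100.18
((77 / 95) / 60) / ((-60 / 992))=-4774 / 21375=-0.22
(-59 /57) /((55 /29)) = -0.55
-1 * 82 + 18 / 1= -64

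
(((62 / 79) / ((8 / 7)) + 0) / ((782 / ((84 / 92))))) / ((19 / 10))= 22785 / 53993972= 0.00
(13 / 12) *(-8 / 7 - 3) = -377 / 84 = -4.49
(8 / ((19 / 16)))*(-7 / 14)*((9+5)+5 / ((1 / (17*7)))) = -38976 / 19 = -2051.37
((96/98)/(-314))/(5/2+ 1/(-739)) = -11824/9470083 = -0.00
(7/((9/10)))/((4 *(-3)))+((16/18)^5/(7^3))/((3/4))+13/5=1187283641/607614210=1.95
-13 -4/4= -14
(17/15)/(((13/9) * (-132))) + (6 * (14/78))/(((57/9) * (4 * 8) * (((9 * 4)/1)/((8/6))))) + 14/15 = 1814581/1956240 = 0.93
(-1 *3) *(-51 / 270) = 17 / 30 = 0.57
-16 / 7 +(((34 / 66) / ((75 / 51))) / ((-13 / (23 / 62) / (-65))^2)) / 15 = -2.21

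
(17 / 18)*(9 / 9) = 17 / 18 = 0.94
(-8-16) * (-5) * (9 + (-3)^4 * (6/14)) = 36720/7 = 5245.71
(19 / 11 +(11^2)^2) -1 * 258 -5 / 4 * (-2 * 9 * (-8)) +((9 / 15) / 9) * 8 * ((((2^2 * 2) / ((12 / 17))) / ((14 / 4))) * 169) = 50230676 / 3465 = 14496.59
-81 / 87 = -27 / 29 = -0.93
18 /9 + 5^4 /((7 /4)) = 2514 /7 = 359.14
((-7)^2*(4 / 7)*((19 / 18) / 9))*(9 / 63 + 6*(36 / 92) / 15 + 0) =9158 / 9315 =0.98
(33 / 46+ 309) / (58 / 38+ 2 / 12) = 812079 / 4439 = 182.94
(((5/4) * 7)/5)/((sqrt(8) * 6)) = 7 * sqrt(2)/96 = 0.10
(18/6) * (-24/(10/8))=-57.60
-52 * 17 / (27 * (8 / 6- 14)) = 442 / 171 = 2.58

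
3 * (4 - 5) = -3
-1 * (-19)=19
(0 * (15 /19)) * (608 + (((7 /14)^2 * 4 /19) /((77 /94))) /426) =0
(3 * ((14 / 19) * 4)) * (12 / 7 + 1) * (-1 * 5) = -120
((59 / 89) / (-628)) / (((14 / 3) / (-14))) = 177 / 55892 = 0.00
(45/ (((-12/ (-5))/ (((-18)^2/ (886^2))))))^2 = 36905625/ 616218720016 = 0.00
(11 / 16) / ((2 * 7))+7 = 1579 / 224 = 7.05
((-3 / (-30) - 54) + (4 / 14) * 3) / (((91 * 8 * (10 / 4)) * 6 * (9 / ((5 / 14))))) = -3713 / 19262880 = -0.00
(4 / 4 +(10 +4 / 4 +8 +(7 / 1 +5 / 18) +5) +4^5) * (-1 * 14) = -133091 / 9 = -14787.89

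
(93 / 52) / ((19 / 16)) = 372 / 247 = 1.51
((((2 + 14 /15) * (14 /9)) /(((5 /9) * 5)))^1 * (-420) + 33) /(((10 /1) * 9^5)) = -16423 /14762250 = -0.00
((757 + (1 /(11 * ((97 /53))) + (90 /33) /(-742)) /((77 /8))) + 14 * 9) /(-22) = -26914858951 /670581758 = -40.14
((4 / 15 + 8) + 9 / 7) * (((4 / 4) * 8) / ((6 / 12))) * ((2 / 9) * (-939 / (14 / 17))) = -85391408 / 2205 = -38726.26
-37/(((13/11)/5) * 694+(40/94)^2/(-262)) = -588886265/2610766338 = -0.23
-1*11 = -11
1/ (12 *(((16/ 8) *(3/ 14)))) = 7/ 36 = 0.19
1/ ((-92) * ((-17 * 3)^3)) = 1/ 12203892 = 0.00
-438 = -438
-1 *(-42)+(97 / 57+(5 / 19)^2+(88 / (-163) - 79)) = -6314243 / 176529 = -35.77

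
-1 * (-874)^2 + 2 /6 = -2291627 /3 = -763875.67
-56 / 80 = -7 / 10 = -0.70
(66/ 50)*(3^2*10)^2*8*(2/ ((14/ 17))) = 1454112/ 7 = 207730.29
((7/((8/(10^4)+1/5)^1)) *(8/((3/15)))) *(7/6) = 1225000/753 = 1626.83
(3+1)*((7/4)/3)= 7/3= 2.33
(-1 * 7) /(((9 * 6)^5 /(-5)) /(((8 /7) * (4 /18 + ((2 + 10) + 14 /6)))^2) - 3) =1201270 /56951326713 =0.00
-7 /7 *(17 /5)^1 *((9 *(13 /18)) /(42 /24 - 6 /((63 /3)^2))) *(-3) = 38.18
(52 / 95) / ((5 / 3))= 156 / 475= 0.33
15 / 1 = 15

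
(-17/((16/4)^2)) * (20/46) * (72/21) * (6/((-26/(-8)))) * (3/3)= -6120/2093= -2.92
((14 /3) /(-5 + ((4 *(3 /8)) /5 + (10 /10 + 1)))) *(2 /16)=-0.22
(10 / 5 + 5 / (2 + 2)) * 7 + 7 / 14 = 93 / 4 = 23.25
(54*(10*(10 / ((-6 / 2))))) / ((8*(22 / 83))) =-18675 / 22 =-848.86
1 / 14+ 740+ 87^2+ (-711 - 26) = 106009 / 14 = 7572.07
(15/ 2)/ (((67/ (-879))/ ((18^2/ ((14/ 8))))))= -8543880/ 469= -18217.23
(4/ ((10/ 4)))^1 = 8/ 5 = 1.60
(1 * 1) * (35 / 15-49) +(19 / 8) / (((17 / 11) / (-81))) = -69827 / 408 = -171.14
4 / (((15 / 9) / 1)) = 12 / 5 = 2.40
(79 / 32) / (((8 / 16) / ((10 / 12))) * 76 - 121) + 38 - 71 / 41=17922973 / 494624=36.24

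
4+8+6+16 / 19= 358 / 19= 18.84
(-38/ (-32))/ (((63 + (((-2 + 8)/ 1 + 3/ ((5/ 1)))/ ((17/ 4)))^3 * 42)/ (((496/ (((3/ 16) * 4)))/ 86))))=38075750/ 918537921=0.04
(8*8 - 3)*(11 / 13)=671 / 13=51.62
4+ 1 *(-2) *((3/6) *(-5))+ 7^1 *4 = 37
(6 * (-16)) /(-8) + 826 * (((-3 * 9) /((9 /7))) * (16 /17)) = -277332 /17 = -16313.65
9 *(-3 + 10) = 63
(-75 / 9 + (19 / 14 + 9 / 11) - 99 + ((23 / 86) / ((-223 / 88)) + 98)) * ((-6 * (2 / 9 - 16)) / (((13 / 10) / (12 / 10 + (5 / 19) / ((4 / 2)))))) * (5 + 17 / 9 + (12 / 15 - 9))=476967557746 / 516511485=923.44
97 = 97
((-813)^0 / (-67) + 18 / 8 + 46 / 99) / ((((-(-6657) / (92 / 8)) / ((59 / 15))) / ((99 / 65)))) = 97200553 / 3478948200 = 0.03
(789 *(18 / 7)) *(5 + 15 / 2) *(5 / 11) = 887625 / 77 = 11527.60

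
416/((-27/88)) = -1355.85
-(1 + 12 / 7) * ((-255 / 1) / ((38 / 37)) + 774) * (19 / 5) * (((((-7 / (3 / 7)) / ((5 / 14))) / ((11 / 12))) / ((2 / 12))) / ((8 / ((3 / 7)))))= 23912469 / 275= 86954.43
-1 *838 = -838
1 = 1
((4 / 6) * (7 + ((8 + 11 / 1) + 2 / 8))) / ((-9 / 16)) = -280 / 9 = -31.11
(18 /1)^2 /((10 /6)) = 972 /5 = 194.40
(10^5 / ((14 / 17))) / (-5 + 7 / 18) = -15300000 / 581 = -26333.91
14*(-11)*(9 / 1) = -1386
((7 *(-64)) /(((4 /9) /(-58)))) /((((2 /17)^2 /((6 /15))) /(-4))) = -33792192 /5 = -6758438.40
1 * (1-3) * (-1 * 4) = 8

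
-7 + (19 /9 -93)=-881 /9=-97.89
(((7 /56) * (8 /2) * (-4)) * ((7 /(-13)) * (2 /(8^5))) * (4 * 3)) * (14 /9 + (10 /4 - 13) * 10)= -6517 /79872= -0.08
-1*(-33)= 33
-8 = -8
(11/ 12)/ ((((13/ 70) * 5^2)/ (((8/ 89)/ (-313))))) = -0.00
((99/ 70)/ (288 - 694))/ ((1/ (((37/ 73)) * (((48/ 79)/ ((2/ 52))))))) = -1142856/ 40974535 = -0.03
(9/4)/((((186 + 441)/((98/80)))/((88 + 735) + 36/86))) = 5204829/1437920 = 3.62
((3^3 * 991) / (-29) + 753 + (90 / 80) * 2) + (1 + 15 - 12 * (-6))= -9211 / 116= -79.41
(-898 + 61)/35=-837/35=-23.91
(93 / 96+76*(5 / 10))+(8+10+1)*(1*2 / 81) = 102223 / 2592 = 39.44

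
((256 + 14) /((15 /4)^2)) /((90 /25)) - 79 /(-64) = 1261 /192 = 6.57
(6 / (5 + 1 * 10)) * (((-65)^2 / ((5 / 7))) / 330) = 1183 / 165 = 7.17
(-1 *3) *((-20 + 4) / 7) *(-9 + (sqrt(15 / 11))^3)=-432 / 7 + 720 *sqrt(165) / 847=-50.80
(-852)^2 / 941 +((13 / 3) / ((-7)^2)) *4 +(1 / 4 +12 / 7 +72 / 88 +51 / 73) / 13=4459284449629 / 5775982212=772.04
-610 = -610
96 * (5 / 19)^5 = 300000 / 2476099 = 0.12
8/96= 1/12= 0.08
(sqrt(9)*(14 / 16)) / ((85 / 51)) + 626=25103 / 40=627.58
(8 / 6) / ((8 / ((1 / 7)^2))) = 1 / 294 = 0.00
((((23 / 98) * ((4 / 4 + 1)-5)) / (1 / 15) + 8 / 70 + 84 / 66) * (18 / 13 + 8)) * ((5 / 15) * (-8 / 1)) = 8043704 / 35035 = 229.59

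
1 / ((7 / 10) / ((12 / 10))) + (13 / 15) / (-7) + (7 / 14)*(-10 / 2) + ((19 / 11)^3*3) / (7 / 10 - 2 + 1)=-14658121 / 279510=-52.44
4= 4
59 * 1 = 59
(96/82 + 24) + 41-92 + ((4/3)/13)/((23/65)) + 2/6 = -71308/2829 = -25.21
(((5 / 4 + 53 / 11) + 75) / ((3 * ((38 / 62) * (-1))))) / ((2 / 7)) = -258013 / 1672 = -154.31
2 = 2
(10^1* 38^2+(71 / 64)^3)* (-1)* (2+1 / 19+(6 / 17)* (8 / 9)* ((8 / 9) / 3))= -70837079669195 / 2286157824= -30985.21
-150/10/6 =-5/2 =-2.50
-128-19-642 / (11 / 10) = -8037 / 11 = -730.64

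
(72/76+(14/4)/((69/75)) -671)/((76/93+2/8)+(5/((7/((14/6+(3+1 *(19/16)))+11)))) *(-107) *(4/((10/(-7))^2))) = 722053240/2843302481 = 0.25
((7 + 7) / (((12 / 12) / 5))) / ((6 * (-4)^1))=-35 / 12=-2.92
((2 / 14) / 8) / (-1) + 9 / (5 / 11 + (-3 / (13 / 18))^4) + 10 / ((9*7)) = 8076105547 / 47212916184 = 0.17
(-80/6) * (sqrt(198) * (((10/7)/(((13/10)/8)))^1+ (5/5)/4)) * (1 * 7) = -32910 * sqrt(22)/13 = -11873.97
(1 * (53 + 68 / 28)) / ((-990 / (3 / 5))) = -0.03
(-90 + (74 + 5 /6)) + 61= 275 /6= 45.83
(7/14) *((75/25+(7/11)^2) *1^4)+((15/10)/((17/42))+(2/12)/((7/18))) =84046/14399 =5.84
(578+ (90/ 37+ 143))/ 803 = 26767/ 29711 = 0.90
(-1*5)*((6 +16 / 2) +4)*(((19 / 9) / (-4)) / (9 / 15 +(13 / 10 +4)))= 475 / 59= 8.05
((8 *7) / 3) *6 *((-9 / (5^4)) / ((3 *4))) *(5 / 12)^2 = -7 / 300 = -0.02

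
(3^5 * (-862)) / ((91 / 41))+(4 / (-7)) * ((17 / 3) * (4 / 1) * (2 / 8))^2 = -77307982 / 819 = -94393.14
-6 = -6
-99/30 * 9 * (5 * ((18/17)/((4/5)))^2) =-601425/2312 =-260.13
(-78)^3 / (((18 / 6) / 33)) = -5220072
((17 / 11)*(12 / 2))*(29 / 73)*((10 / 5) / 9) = 1972 / 2409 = 0.82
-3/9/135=-1/405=-0.00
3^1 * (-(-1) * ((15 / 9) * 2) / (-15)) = -2 / 3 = -0.67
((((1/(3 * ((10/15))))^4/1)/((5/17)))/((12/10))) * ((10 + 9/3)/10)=221/960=0.23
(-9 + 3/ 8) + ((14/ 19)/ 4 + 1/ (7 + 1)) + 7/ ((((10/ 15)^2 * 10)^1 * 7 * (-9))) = -6339/ 760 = -8.34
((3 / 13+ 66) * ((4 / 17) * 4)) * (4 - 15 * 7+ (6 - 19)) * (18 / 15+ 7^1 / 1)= -64389024 / 1105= -58270.61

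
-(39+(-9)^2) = -120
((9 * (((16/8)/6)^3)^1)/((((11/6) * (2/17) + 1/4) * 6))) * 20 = 136/57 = 2.39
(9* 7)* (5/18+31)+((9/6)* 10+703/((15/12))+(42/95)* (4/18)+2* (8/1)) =1461479/570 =2564.00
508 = 508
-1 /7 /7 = -1 /49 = -0.02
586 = 586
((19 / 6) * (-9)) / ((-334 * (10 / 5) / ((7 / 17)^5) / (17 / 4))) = 0.00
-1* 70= -70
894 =894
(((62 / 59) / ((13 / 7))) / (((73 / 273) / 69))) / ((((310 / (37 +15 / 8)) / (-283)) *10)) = -892715859 / 1722800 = -518.18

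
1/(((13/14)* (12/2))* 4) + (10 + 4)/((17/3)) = 6671/2652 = 2.52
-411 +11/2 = -811/2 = -405.50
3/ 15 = 1/ 5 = 0.20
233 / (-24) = -233 / 24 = -9.71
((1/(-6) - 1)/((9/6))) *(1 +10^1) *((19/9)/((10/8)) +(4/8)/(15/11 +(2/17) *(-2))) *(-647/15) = 2017021853/2563650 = 786.78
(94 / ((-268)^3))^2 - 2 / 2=-92629383338847 / 92629383341056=-1.00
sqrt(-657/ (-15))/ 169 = sqrt(1095)/ 845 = 0.04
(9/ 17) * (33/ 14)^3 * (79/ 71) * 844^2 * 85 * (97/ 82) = 551719164120795/ 998473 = 552562927.71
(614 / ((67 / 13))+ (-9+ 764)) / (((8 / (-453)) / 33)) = -1633429.26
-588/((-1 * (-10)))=-58.80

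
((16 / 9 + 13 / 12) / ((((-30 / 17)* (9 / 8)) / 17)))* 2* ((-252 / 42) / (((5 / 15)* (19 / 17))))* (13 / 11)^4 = 57811919516 / 37554165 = 1539.43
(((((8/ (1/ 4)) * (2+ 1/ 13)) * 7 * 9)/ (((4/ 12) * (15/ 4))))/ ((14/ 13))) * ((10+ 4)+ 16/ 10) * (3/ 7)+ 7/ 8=29114569/ 1400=20796.12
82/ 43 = 1.91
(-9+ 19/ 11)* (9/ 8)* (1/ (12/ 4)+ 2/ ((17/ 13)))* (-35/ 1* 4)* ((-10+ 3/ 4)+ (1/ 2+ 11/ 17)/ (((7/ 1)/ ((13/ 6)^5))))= -3041.90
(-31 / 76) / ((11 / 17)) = -0.63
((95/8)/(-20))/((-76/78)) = 0.61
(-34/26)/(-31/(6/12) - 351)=17/5369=0.00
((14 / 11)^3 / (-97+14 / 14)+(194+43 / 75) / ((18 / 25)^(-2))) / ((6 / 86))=1082190261899 / 748687500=1445.45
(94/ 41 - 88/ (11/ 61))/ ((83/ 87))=-1732518/ 3403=-509.11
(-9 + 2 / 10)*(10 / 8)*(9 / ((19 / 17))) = -1683 / 19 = -88.58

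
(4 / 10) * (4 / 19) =8 / 95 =0.08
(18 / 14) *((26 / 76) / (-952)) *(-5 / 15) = 39 / 253232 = 0.00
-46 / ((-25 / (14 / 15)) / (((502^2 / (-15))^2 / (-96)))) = -1278058572322 / 253125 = -5049120.29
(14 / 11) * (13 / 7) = 26 / 11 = 2.36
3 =3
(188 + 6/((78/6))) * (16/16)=2450/13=188.46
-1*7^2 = -49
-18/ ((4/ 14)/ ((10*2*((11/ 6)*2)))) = -4620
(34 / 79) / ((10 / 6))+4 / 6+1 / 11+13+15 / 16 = 3118661 / 208560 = 14.95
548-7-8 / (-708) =95759 / 177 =541.01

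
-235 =-235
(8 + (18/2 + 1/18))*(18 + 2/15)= 41752/135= 309.27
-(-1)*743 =743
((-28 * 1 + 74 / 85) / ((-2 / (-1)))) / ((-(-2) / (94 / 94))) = -1153 / 170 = -6.78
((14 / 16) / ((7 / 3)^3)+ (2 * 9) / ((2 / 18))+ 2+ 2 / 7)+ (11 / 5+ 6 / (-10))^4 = 41872507 / 245000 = 170.91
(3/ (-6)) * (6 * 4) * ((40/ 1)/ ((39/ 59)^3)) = -32860640/ 19773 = -1661.89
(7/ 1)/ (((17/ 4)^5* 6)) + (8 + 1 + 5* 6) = 166126853/ 4259571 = 39.00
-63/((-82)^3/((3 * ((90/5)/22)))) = 1701/6065048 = 0.00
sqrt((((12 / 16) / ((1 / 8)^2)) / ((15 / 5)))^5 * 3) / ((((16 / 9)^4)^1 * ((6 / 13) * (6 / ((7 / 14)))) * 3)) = 3159 * sqrt(3) / 512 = 10.69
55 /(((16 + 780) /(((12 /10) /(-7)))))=-33 /2786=-0.01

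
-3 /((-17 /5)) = 15 /17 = 0.88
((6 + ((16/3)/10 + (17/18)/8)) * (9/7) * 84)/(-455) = -14367/9100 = -1.58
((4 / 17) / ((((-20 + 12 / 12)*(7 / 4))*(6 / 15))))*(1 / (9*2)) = -20 / 20349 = -0.00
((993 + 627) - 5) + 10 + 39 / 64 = 104039 / 64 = 1625.61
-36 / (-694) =18 / 347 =0.05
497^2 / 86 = 247009 / 86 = 2872.20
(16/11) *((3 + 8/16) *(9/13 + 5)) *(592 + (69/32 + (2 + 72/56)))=4951599/286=17313.28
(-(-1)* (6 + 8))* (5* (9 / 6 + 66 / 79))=163.48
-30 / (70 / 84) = -36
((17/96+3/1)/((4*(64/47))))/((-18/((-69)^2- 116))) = -66586075/442368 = -150.52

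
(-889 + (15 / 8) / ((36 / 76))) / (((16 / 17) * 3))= -361097 / 1152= -313.45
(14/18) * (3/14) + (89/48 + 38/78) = 1565/624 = 2.51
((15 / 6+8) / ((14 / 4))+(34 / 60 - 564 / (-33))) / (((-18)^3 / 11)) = -6817 / 174960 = -0.04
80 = 80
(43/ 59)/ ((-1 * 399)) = -43/ 23541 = -0.00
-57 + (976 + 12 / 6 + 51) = 972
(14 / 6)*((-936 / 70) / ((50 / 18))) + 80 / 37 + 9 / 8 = -7.94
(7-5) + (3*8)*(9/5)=226/5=45.20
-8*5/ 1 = -40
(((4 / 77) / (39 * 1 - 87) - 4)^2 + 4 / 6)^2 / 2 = 139.03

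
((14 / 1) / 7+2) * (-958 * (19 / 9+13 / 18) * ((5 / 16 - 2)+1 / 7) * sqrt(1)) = 1408739 / 84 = 16770.70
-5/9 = -0.56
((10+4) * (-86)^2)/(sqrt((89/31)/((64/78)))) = 414176 * sqrt(215202)/3471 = 55354.57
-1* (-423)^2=-178929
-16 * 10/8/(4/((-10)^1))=50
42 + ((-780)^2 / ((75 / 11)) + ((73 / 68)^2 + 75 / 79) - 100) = 32575673295 / 365296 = 89176.10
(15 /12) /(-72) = -5 /288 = -0.02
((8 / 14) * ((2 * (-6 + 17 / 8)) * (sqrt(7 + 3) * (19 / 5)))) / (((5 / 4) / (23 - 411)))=914128 * sqrt(10) / 175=16518.44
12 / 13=0.92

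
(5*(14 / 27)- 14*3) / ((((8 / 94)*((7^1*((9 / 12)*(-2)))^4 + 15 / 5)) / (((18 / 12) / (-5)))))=100016 / 8753805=0.01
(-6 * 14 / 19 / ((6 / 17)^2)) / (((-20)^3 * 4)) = 2023 / 1824000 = 0.00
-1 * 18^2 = -324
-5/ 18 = -0.28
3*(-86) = -258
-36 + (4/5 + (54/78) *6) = -2018/65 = -31.05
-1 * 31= -31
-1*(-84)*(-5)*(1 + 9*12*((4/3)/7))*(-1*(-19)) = -172140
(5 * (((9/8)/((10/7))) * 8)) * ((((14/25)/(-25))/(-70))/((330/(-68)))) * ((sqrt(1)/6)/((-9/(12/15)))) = 238/7734375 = 0.00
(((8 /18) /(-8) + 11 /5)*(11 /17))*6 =2123 /255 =8.33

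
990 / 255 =66 / 17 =3.88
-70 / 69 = -1.01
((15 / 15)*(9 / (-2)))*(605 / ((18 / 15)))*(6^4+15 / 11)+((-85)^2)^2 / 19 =-14895425 / 76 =-195992.43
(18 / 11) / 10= 9 / 55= 0.16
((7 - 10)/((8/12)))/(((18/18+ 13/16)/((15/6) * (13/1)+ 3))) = -88.14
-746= -746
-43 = -43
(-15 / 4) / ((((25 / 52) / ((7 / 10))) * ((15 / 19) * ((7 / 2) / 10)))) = -494 / 25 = -19.76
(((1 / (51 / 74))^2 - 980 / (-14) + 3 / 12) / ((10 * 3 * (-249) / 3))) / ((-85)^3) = 0.00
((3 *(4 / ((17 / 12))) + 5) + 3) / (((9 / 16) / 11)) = 49280 / 153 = 322.09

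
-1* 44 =-44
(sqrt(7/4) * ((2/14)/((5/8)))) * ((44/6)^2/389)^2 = 937024 * sqrt(7)/428995035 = 0.01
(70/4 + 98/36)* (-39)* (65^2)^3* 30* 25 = -44610273804687500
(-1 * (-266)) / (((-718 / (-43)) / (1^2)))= 15.93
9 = 9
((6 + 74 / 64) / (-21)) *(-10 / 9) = 0.38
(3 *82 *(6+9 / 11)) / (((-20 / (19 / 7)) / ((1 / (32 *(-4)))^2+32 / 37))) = -196.88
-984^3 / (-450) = 2117253.12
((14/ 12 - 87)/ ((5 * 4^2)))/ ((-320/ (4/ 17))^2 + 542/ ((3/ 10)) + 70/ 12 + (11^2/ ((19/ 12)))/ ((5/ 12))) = -9785/ 16886554704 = -0.00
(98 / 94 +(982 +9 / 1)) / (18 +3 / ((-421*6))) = 39259092 / 712285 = 55.12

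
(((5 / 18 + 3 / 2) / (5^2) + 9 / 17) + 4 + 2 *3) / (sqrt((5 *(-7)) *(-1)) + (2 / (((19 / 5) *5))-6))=948176 / 3825 + 1125959 *sqrt(35) / 26775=496.68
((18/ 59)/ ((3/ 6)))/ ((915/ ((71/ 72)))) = 0.00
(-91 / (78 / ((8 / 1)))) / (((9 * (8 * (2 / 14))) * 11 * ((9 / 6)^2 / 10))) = -980 / 2673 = -0.37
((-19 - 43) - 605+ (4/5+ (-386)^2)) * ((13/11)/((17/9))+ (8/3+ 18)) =1771799461/561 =3158287.81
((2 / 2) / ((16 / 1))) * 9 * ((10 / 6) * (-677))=-10155 / 16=-634.69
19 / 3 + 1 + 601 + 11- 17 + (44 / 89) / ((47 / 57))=7566205 / 12549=602.93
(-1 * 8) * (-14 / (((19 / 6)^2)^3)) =5225472 / 47045881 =0.11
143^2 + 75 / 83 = 20449.90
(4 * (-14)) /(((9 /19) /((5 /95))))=-56 /9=-6.22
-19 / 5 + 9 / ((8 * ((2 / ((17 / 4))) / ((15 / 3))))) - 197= -60431 / 320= -188.85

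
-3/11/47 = -3/517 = -0.01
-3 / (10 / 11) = -33 / 10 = -3.30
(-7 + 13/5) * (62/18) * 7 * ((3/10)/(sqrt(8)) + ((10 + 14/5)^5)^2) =-5504047262993087463424/439453125- 2387 * sqrt(2)/300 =-12524765327355.52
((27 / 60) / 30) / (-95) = -0.00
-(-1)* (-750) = -750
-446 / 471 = -0.95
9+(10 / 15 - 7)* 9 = -48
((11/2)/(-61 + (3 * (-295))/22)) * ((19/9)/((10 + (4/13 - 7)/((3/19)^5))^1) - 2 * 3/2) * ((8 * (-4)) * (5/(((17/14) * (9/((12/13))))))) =-77839524421120/35335789760947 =-2.20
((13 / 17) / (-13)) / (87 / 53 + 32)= -53 / 30311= -0.00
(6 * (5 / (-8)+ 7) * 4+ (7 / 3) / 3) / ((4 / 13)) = 4498 / 9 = 499.78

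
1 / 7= 0.14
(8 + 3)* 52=572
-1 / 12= -0.08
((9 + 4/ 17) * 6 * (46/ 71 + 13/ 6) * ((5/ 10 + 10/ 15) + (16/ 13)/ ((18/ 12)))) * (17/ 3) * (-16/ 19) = -233421320/ 157833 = -1478.91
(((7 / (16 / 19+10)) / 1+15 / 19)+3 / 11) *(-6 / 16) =-220587 / 344432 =-0.64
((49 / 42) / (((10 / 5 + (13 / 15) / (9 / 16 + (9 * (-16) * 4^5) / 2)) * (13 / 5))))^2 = 869717606450625 / 17277713364320656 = 0.05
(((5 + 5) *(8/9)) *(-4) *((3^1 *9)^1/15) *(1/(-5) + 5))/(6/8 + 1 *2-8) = 2048/35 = 58.51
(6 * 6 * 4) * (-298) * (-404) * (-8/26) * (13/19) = -69345792/19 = -3649778.53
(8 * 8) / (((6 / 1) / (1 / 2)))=16 / 3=5.33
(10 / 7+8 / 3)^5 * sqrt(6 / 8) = 2352135088 * sqrt(3) / 4084101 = 997.53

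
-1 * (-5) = 5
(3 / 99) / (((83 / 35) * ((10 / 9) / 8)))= 84 / 913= 0.09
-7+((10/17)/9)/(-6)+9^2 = 73.99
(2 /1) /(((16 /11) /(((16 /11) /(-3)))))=-0.67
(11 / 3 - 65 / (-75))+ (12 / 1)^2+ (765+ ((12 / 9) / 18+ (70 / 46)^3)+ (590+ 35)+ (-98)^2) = 18308022209 / 1642545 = 11146.13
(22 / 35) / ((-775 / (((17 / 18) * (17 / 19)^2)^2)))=-265513259 / 572663054250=-0.00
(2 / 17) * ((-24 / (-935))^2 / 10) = 576 / 74309125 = 0.00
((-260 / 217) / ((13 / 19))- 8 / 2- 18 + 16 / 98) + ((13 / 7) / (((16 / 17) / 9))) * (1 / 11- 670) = -3186862277 / 267344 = -11920.46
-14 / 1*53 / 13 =-742 / 13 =-57.08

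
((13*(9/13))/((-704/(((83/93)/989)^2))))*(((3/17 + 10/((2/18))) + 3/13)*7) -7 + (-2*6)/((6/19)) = -1645256024393805/36561239633776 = -45.00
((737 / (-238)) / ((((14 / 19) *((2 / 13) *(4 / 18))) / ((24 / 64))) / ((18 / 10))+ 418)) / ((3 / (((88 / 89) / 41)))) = -324393498 / 5447648918579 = -0.00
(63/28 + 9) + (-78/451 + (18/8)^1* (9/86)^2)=148123047/13342384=11.10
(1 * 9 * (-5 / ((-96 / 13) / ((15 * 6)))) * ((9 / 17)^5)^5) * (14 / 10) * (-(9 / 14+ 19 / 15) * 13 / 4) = -437861058551002422795339040329 / 738640308780595504504264958855296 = -0.00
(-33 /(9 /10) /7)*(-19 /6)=1045 /63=16.59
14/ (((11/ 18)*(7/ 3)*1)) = 108/ 11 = 9.82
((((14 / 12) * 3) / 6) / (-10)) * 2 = -0.12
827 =827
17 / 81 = 0.21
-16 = -16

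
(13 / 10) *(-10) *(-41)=533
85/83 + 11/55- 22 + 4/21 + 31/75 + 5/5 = -835424/43575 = -19.17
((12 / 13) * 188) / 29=5.98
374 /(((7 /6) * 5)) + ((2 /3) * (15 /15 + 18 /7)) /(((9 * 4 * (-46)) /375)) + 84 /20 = 280589 /4140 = 67.78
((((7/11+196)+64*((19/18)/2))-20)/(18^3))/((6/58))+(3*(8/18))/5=5329967/8660520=0.62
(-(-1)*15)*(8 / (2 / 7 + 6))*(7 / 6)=245 / 11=22.27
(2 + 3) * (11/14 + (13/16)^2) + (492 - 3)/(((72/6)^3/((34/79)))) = 9366181/1274112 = 7.35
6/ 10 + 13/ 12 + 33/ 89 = 10969/ 5340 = 2.05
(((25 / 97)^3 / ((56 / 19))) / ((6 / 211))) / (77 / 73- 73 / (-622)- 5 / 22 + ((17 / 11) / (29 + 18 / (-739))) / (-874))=20911872894007046875 / 96725792417699515128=0.22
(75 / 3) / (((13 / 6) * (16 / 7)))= 525 / 104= 5.05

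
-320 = -320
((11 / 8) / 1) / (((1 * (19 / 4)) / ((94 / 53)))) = 517 / 1007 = 0.51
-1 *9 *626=-5634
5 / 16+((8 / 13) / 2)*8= 2.77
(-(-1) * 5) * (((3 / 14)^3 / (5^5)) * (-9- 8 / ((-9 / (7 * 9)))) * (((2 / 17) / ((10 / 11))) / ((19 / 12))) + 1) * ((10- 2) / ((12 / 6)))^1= 6924396254 / 346215625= 20.00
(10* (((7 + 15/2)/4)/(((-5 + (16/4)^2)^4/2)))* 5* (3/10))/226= 435/13235464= 0.00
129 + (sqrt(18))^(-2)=2323/ 18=129.06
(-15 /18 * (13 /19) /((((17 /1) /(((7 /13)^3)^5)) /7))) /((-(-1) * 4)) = -166164652848005 /30522541741940888328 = -0.00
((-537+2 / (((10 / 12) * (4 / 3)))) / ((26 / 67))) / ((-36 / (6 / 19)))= 14941 / 1235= 12.10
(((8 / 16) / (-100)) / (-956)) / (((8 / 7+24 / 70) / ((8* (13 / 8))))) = 7 / 152960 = 0.00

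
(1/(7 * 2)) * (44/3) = 22/21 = 1.05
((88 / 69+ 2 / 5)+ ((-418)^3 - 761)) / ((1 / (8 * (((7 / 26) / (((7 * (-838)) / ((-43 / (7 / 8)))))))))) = -17335680484816 / 13154505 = -1317851.22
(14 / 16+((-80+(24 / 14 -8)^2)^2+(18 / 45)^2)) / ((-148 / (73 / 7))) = -57505619111 / 497487200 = -115.59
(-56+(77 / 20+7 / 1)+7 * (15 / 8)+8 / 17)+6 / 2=-19417 / 680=-28.55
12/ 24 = 1/ 2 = 0.50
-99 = -99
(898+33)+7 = 938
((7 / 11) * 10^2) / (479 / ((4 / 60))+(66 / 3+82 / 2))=0.01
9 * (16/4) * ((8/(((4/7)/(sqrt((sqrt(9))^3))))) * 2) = 3024 * sqrt(3) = 5237.72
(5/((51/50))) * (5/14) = 625/357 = 1.75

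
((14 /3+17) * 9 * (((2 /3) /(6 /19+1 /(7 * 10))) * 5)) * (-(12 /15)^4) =-1770496 /2195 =-806.60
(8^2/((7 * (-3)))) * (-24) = 512/7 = 73.14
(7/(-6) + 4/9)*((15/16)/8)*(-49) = 3185/768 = 4.15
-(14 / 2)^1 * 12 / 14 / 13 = -6 / 13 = -0.46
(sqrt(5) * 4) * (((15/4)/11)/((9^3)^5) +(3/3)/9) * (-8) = -2684210314715464 * sqrt(5)/754934151013713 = -7.95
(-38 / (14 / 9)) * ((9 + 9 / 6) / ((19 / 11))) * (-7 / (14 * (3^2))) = 33 / 4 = 8.25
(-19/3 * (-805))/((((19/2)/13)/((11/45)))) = 46046/27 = 1705.41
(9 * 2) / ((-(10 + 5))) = -6 / 5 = -1.20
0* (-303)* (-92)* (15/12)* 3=0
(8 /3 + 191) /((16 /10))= 2905 /24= 121.04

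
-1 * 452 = -452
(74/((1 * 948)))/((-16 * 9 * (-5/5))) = 37/68256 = 0.00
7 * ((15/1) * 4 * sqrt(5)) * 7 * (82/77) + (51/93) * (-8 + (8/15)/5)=-10064/2325 + 34440 * sqrt(5)/11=6996.60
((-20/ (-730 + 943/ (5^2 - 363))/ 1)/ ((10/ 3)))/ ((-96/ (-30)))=845/ 330244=0.00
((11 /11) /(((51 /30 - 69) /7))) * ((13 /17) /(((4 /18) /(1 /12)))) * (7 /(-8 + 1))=1365 /45764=0.03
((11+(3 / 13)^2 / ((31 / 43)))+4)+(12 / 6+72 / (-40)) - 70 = -1433551 / 26195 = -54.73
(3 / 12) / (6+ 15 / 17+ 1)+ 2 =1089 / 536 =2.03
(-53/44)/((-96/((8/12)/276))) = 53/1748736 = 0.00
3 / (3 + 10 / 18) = 27 / 32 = 0.84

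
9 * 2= 18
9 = 9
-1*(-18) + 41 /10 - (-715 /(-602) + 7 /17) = 524506 /25585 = 20.50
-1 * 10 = -10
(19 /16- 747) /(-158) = 11933 /2528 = 4.72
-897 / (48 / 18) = -336.38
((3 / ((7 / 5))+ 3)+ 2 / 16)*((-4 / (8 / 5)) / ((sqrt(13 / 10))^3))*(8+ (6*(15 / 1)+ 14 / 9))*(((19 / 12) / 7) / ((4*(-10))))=28025*sqrt(130) / 63882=5.00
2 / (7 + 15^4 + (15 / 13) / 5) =26 / 658219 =0.00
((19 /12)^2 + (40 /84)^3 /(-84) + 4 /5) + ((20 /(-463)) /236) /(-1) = 1405019211593 /425010998160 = 3.31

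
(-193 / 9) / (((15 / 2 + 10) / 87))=-11194 / 105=-106.61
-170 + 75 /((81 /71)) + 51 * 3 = 1316 /27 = 48.74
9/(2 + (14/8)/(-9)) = 324/65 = 4.98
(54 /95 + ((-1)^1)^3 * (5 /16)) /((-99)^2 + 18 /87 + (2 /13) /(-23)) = 3373019 /129179034640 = 0.00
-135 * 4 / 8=-135 / 2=-67.50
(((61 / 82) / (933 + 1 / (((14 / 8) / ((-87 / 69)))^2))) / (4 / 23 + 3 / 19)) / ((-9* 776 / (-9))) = 690976097 / 223263918833360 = 0.00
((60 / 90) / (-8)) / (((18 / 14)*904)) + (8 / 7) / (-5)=-781301 / 3417120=-0.23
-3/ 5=-0.60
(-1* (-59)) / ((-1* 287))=-59 / 287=-0.21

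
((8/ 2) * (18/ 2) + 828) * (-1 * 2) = -1728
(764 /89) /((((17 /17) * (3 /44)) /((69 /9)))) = 773168 /801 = 965.25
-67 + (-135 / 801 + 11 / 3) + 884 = 219073 / 267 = 820.50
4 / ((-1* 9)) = -0.44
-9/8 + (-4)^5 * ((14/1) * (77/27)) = -8831219/216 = -40885.27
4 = 4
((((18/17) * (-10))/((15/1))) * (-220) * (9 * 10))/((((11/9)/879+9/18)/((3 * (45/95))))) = 101501294400/2562359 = 39612.44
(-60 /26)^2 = 900 /169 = 5.33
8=8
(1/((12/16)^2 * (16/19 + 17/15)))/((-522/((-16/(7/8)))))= 97280/3085803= 0.03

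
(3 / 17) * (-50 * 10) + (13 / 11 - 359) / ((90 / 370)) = -874748 / 561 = -1559.27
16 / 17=0.94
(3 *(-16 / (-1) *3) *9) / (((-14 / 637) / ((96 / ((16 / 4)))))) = -1415232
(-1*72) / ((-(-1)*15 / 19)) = -456 / 5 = -91.20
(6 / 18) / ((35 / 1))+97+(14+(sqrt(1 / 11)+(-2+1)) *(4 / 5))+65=4 *sqrt(11) / 55+18397 / 105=175.45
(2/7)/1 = 2/7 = 0.29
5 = 5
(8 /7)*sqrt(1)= 8 /7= 1.14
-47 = -47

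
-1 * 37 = -37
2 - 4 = -2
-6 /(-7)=0.86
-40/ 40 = -1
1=1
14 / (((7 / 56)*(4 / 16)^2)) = 1792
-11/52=-0.21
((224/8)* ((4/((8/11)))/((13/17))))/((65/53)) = 138754/845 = 164.21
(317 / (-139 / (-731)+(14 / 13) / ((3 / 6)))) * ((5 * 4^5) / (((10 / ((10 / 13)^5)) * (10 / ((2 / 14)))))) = 47457689600 / 178134957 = 266.41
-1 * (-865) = 865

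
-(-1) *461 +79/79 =462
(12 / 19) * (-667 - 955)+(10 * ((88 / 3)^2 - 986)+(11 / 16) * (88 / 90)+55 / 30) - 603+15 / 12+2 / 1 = -273336 / 95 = -2877.22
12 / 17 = 0.71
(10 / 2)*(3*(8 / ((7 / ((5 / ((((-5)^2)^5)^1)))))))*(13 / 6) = 52 / 2734375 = 0.00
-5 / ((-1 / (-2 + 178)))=880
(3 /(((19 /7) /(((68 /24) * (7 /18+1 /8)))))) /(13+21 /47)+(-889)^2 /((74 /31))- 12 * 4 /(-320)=105910434446933 /319893120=331080.69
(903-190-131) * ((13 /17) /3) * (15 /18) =6305 /51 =123.63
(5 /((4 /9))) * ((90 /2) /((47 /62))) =62775 /94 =667.82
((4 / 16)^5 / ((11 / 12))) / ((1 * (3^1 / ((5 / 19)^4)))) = 625 / 366983936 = 0.00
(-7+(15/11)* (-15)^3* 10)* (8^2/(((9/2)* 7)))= -64809856/693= -93520.72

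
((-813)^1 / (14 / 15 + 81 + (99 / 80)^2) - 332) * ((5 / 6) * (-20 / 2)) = 13691180900 / 4807569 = 2847.84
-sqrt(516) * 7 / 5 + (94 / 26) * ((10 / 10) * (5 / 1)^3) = 5875 / 13-14 * sqrt(129) / 5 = 420.12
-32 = -32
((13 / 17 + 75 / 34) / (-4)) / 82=-101 / 11152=-0.01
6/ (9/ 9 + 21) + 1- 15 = -13.73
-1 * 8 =-8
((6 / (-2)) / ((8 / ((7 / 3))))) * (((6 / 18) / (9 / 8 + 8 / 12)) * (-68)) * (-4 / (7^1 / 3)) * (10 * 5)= -40800 / 43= -948.84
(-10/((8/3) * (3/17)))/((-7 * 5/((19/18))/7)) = 323/72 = 4.49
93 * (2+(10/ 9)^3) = 76198/ 243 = 313.57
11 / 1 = 11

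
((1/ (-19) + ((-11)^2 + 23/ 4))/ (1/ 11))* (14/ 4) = 741433/ 152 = 4877.85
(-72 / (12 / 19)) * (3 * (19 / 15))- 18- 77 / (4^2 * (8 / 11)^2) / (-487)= -451.18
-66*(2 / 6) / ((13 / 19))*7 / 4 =-1463 / 26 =-56.27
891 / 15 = 297 / 5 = 59.40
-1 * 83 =-83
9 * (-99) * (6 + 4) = -8910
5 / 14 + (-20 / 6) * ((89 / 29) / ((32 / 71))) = -217685 / 9744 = -22.34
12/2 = 6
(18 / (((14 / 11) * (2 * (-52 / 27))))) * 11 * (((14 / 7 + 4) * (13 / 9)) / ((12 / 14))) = -3267 / 8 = -408.38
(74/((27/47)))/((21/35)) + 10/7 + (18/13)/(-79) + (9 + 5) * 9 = 199209308/582309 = 342.10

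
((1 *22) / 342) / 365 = 11 / 62415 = 0.00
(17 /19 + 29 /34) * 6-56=-14701 /323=-45.51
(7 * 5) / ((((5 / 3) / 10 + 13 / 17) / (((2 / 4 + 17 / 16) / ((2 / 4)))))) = 8925 / 76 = 117.43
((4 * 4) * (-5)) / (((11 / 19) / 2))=-3040 / 11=-276.36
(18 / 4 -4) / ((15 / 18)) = 3 / 5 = 0.60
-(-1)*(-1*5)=-5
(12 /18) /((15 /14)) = 28 /45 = 0.62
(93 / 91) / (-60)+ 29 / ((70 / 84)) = 12661 / 364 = 34.78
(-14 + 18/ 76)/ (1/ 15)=-7845/ 38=-206.45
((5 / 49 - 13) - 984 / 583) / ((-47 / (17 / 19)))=7083424 / 25510331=0.28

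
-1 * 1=-1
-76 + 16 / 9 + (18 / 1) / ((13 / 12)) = -6740 / 117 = -57.61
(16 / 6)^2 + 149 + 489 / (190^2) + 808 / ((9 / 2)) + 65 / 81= 983909009 / 2924100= 336.48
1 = 1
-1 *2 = -2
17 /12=1.42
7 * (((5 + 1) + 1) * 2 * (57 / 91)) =798 / 13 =61.38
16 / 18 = 8 / 9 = 0.89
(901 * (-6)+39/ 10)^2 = 2918268441/ 100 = 29182684.41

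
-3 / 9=-1 / 3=-0.33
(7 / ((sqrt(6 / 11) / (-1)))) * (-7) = 49 * sqrt(66) / 6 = 66.35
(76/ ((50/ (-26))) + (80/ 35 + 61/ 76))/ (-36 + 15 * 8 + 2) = -484541/ 1143800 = -0.42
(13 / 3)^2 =18.78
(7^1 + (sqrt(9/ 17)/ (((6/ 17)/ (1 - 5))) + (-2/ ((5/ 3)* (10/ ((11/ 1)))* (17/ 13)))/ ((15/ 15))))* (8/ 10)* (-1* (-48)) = -86.62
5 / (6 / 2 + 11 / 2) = 10 / 17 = 0.59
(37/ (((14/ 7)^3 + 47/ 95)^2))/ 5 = 66785/ 651249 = 0.10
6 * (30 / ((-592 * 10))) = -9 / 296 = -0.03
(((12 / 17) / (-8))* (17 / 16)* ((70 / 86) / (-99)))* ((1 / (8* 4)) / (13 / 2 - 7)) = -35 / 726528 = -0.00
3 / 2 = 1.50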